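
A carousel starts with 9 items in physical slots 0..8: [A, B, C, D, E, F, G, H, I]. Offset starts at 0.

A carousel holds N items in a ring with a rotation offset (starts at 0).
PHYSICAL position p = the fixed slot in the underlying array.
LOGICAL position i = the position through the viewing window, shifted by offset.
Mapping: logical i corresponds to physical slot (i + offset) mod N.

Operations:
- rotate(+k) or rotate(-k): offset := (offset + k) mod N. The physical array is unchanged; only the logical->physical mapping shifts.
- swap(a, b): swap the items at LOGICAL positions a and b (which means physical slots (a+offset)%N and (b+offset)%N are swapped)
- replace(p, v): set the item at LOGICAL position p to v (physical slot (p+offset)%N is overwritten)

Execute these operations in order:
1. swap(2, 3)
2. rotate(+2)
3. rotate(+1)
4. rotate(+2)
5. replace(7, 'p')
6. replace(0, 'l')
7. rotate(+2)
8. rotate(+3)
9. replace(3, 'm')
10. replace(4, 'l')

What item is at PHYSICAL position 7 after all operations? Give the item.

Answer: H

Derivation:
After op 1 (swap(2, 3)): offset=0, physical=[A,B,D,C,E,F,G,H,I], logical=[A,B,D,C,E,F,G,H,I]
After op 2 (rotate(+2)): offset=2, physical=[A,B,D,C,E,F,G,H,I], logical=[D,C,E,F,G,H,I,A,B]
After op 3 (rotate(+1)): offset=3, physical=[A,B,D,C,E,F,G,H,I], logical=[C,E,F,G,H,I,A,B,D]
After op 4 (rotate(+2)): offset=5, physical=[A,B,D,C,E,F,G,H,I], logical=[F,G,H,I,A,B,D,C,E]
After op 5 (replace(7, 'p')): offset=5, physical=[A,B,D,p,E,F,G,H,I], logical=[F,G,H,I,A,B,D,p,E]
After op 6 (replace(0, 'l')): offset=5, physical=[A,B,D,p,E,l,G,H,I], logical=[l,G,H,I,A,B,D,p,E]
After op 7 (rotate(+2)): offset=7, physical=[A,B,D,p,E,l,G,H,I], logical=[H,I,A,B,D,p,E,l,G]
After op 8 (rotate(+3)): offset=1, physical=[A,B,D,p,E,l,G,H,I], logical=[B,D,p,E,l,G,H,I,A]
After op 9 (replace(3, 'm')): offset=1, physical=[A,B,D,p,m,l,G,H,I], logical=[B,D,p,m,l,G,H,I,A]
After op 10 (replace(4, 'l')): offset=1, physical=[A,B,D,p,m,l,G,H,I], logical=[B,D,p,m,l,G,H,I,A]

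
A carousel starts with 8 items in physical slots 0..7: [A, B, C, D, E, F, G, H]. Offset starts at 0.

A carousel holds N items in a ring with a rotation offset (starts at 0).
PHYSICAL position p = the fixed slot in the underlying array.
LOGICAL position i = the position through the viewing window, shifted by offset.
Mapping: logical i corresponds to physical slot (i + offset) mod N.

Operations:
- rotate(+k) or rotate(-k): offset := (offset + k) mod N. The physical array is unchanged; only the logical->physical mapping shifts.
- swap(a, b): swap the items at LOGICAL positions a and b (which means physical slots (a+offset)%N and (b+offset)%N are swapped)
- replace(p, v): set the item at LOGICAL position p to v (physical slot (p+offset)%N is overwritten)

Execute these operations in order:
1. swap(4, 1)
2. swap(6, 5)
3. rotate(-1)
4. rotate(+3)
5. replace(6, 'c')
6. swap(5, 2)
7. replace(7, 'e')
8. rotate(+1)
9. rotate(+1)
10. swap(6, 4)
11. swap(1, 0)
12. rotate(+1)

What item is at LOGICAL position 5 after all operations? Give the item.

After op 1 (swap(4, 1)): offset=0, physical=[A,E,C,D,B,F,G,H], logical=[A,E,C,D,B,F,G,H]
After op 2 (swap(6, 5)): offset=0, physical=[A,E,C,D,B,G,F,H], logical=[A,E,C,D,B,G,F,H]
After op 3 (rotate(-1)): offset=7, physical=[A,E,C,D,B,G,F,H], logical=[H,A,E,C,D,B,G,F]
After op 4 (rotate(+3)): offset=2, physical=[A,E,C,D,B,G,F,H], logical=[C,D,B,G,F,H,A,E]
After op 5 (replace(6, 'c')): offset=2, physical=[c,E,C,D,B,G,F,H], logical=[C,D,B,G,F,H,c,E]
After op 6 (swap(5, 2)): offset=2, physical=[c,E,C,D,H,G,F,B], logical=[C,D,H,G,F,B,c,E]
After op 7 (replace(7, 'e')): offset=2, physical=[c,e,C,D,H,G,F,B], logical=[C,D,H,G,F,B,c,e]
After op 8 (rotate(+1)): offset=3, physical=[c,e,C,D,H,G,F,B], logical=[D,H,G,F,B,c,e,C]
After op 9 (rotate(+1)): offset=4, physical=[c,e,C,D,H,G,F,B], logical=[H,G,F,B,c,e,C,D]
After op 10 (swap(6, 4)): offset=4, physical=[C,e,c,D,H,G,F,B], logical=[H,G,F,B,C,e,c,D]
After op 11 (swap(1, 0)): offset=4, physical=[C,e,c,D,G,H,F,B], logical=[G,H,F,B,C,e,c,D]
After op 12 (rotate(+1)): offset=5, physical=[C,e,c,D,G,H,F,B], logical=[H,F,B,C,e,c,D,G]

Answer: c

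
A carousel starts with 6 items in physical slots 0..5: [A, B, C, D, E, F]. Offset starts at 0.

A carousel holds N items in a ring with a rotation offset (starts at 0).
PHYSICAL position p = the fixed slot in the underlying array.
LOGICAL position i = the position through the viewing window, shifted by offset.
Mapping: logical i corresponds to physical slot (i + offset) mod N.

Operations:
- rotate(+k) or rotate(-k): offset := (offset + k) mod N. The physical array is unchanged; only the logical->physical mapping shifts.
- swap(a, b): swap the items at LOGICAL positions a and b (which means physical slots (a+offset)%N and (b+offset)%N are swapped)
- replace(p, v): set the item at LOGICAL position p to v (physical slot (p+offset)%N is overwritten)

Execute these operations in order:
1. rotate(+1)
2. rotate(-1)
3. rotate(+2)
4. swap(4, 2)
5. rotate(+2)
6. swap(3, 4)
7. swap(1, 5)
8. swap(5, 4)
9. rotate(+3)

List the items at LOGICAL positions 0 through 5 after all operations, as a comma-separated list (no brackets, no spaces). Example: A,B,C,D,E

After op 1 (rotate(+1)): offset=1, physical=[A,B,C,D,E,F], logical=[B,C,D,E,F,A]
After op 2 (rotate(-1)): offset=0, physical=[A,B,C,D,E,F], logical=[A,B,C,D,E,F]
After op 3 (rotate(+2)): offset=2, physical=[A,B,C,D,E,F], logical=[C,D,E,F,A,B]
After op 4 (swap(4, 2)): offset=2, physical=[E,B,C,D,A,F], logical=[C,D,A,F,E,B]
After op 5 (rotate(+2)): offset=4, physical=[E,B,C,D,A,F], logical=[A,F,E,B,C,D]
After op 6 (swap(3, 4)): offset=4, physical=[E,C,B,D,A,F], logical=[A,F,E,C,B,D]
After op 7 (swap(1, 5)): offset=4, physical=[E,C,B,F,A,D], logical=[A,D,E,C,B,F]
After op 8 (swap(5, 4)): offset=4, physical=[E,C,F,B,A,D], logical=[A,D,E,C,F,B]
After op 9 (rotate(+3)): offset=1, physical=[E,C,F,B,A,D], logical=[C,F,B,A,D,E]

Answer: C,F,B,A,D,E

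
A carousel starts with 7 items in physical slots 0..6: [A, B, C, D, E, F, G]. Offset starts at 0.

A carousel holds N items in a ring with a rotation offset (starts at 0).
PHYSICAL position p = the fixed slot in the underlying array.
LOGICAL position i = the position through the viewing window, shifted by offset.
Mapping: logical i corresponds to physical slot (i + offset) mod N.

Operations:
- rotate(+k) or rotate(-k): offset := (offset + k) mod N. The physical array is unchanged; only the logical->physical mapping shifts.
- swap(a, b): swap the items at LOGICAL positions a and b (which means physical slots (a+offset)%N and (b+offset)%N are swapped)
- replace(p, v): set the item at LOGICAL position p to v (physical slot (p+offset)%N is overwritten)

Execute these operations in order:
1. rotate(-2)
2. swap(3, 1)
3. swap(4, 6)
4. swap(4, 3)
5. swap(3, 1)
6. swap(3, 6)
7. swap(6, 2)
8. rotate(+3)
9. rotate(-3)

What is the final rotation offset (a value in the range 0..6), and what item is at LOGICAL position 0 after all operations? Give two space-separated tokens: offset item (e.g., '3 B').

Answer: 5 F

Derivation:
After op 1 (rotate(-2)): offset=5, physical=[A,B,C,D,E,F,G], logical=[F,G,A,B,C,D,E]
After op 2 (swap(3, 1)): offset=5, physical=[A,G,C,D,E,F,B], logical=[F,B,A,G,C,D,E]
After op 3 (swap(4, 6)): offset=5, physical=[A,G,E,D,C,F,B], logical=[F,B,A,G,E,D,C]
After op 4 (swap(4, 3)): offset=5, physical=[A,E,G,D,C,F,B], logical=[F,B,A,E,G,D,C]
After op 5 (swap(3, 1)): offset=5, physical=[A,B,G,D,C,F,E], logical=[F,E,A,B,G,D,C]
After op 6 (swap(3, 6)): offset=5, physical=[A,C,G,D,B,F,E], logical=[F,E,A,C,G,D,B]
After op 7 (swap(6, 2)): offset=5, physical=[B,C,G,D,A,F,E], logical=[F,E,B,C,G,D,A]
After op 8 (rotate(+3)): offset=1, physical=[B,C,G,D,A,F,E], logical=[C,G,D,A,F,E,B]
After op 9 (rotate(-3)): offset=5, physical=[B,C,G,D,A,F,E], logical=[F,E,B,C,G,D,A]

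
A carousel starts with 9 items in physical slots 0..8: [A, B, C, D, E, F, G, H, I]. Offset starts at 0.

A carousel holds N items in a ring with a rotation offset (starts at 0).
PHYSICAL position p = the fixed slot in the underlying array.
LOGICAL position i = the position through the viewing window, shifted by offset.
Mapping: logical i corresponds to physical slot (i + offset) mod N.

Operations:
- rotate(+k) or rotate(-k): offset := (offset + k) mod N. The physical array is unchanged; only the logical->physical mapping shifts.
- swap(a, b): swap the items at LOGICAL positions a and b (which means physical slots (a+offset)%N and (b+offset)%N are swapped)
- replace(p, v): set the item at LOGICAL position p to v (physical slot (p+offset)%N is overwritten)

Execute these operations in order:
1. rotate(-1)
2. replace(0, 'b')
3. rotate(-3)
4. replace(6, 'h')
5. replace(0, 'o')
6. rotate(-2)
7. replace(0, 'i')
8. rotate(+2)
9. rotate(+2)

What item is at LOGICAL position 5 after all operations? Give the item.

Answer: i

Derivation:
After op 1 (rotate(-1)): offset=8, physical=[A,B,C,D,E,F,G,H,I], logical=[I,A,B,C,D,E,F,G,H]
After op 2 (replace(0, 'b')): offset=8, physical=[A,B,C,D,E,F,G,H,b], logical=[b,A,B,C,D,E,F,G,H]
After op 3 (rotate(-3)): offset=5, physical=[A,B,C,D,E,F,G,H,b], logical=[F,G,H,b,A,B,C,D,E]
After op 4 (replace(6, 'h')): offset=5, physical=[A,B,h,D,E,F,G,H,b], logical=[F,G,H,b,A,B,h,D,E]
After op 5 (replace(0, 'o')): offset=5, physical=[A,B,h,D,E,o,G,H,b], logical=[o,G,H,b,A,B,h,D,E]
After op 6 (rotate(-2)): offset=3, physical=[A,B,h,D,E,o,G,H,b], logical=[D,E,o,G,H,b,A,B,h]
After op 7 (replace(0, 'i')): offset=3, physical=[A,B,h,i,E,o,G,H,b], logical=[i,E,o,G,H,b,A,B,h]
After op 8 (rotate(+2)): offset=5, physical=[A,B,h,i,E,o,G,H,b], logical=[o,G,H,b,A,B,h,i,E]
After op 9 (rotate(+2)): offset=7, physical=[A,B,h,i,E,o,G,H,b], logical=[H,b,A,B,h,i,E,o,G]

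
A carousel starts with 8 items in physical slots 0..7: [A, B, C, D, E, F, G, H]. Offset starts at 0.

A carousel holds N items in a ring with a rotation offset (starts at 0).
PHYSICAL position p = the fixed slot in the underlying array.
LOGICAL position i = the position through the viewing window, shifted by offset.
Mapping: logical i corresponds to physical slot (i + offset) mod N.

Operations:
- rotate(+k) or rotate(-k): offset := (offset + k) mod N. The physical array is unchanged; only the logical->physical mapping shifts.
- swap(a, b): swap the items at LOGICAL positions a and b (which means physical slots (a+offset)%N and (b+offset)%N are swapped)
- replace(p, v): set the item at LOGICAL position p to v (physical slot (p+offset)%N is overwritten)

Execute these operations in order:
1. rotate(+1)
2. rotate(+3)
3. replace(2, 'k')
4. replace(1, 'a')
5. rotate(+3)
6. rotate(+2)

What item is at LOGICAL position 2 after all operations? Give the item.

After op 1 (rotate(+1)): offset=1, physical=[A,B,C,D,E,F,G,H], logical=[B,C,D,E,F,G,H,A]
After op 2 (rotate(+3)): offset=4, physical=[A,B,C,D,E,F,G,H], logical=[E,F,G,H,A,B,C,D]
After op 3 (replace(2, 'k')): offset=4, physical=[A,B,C,D,E,F,k,H], logical=[E,F,k,H,A,B,C,D]
After op 4 (replace(1, 'a')): offset=4, physical=[A,B,C,D,E,a,k,H], logical=[E,a,k,H,A,B,C,D]
After op 5 (rotate(+3)): offset=7, physical=[A,B,C,D,E,a,k,H], logical=[H,A,B,C,D,E,a,k]
After op 6 (rotate(+2)): offset=1, physical=[A,B,C,D,E,a,k,H], logical=[B,C,D,E,a,k,H,A]

Answer: D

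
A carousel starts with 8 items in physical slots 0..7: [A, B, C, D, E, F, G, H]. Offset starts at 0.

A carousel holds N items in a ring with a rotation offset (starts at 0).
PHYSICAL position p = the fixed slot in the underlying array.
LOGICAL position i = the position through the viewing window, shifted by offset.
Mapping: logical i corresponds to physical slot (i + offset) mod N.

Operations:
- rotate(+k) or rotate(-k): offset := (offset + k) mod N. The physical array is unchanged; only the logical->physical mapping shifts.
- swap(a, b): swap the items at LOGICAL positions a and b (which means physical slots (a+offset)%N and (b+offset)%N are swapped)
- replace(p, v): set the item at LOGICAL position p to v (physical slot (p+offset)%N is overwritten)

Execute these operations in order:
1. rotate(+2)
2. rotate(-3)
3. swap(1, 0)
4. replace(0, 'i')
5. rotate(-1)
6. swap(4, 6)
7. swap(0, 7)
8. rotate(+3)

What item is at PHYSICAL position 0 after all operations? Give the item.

Answer: H

Derivation:
After op 1 (rotate(+2)): offset=2, physical=[A,B,C,D,E,F,G,H], logical=[C,D,E,F,G,H,A,B]
After op 2 (rotate(-3)): offset=7, physical=[A,B,C,D,E,F,G,H], logical=[H,A,B,C,D,E,F,G]
After op 3 (swap(1, 0)): offset=7, physical=[H,B,C,D,E,F,G,A], logical=[A,H,B,C,D,E,F,G]
After op 4 (replace(0, 'i')): offset=7, physical=[H,B,C,D,E,F,G,i], logical=[i,H,B,C,D,E,F,G]
After op 5 (rotate(-1)): offset=6, physical=[H,B,C,D,E,F,G,i], logical=[G,i,H,B,C,D,E,F]
After op 6 (swap(4, 6)): offset=6, physical=[H,B,E,D,C,F,G,i], logical=[G,i,H,B,E,D,C,F]
After op 7 (swap(0, 7)): offset=6, physical=[H,B,E,D,C,G,F,i], logical=[F,i,H,B,E,D,C,G]
After op 8 (rotate(+3)): offset=1, physical=[H,B,E,D,C,G,F,i], logical=[B,E,D,C,G,F,i,H]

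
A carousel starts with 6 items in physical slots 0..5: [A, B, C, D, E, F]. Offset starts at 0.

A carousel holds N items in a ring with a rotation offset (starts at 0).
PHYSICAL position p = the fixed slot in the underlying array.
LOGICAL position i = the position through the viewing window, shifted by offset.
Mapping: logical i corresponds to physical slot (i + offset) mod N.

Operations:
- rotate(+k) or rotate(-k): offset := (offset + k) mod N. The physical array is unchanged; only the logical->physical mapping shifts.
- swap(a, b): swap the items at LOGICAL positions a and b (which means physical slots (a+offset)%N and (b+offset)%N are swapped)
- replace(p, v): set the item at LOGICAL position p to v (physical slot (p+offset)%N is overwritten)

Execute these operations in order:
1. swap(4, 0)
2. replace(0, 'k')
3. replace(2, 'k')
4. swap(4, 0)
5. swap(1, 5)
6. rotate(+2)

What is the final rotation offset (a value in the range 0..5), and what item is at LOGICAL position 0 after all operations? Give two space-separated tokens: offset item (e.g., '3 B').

Answer: 2 k

Derivation:
After op 1 (swap(4, 0)): offset=0, physical=[E,B,C,D,A,F], logical=[E,B,C,D,A,F]
After op 2 (replace(0, 'k')): offset=0, physical=[k,B,C,D,A,F], logical=[k,B,C,D,A,F]
After op 3 (replace(2, 'k')): offset=0, physical=[k,B,k,D,A,F], logical=[k,B,k,D,A,F]
After op 4 (swap(4, 0)): offset=0, physical=[A,B,k,D,k,F], logical=[A,B,k,D,k,F]
After op 5 (swap(1, 5)): offset=0, physical=[A,F,k,D,k,B], logical=[A,F,k,D,k,B]
After op 6 (rotate(+2)): offset=2, physical=[A,F,k,D,k,B], logical=[k,D,k,B,A,F]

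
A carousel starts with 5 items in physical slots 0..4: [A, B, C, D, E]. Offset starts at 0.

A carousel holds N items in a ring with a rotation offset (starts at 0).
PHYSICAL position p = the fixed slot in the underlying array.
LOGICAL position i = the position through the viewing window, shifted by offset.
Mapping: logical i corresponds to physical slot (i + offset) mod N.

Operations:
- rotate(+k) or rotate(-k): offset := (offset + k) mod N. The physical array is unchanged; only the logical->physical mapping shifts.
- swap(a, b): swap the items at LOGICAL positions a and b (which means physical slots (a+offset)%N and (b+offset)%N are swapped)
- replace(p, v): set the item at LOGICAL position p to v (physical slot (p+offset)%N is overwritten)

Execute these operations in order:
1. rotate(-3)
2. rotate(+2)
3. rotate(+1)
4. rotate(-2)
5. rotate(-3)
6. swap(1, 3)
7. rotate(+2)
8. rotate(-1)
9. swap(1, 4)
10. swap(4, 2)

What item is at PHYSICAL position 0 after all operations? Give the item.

After op 1 (rotate(-3)): offset=2, physical=[A,B,C,D,E], logical=[C,D,E,A,B]
After op 2 (rotate(+2)): offset=4, physical=[A,B,C,D,E], logical=[E,A,B,C,D]
After op 3 (rotate(+1)): offset=0, physical=[A,B,C,D,E], logical=[A,B,C,D,E]
After op 4 (rotate(-2)): offset=3, physical=[A,B,C,D,E], logical=[D,E,A,B,C]
After op 5 (rotate(-3)): offset=0, physical=[A,B,C,D,E], logical=[A,B,C,D,E]
After op 6 (swap(1, 3)): offset=0, physical=[A,D,C,B,E], logical=[A,D,C,B,E]
After op 7 (rotate(+2)): offset=2, physical=[A,D,C,B,E], logical=[C,B,E,A,D]
After op 8 (rotate(-1)): offset=1, physical=[A,D,C,B,E], logical=[D,C,B,E,A]
After op 9 (swap(1, 4)): offset=1, physical=[C,D,A,B,E], logical=[D,A,B,E,C]
After op 10 (swap(4, 2)): offset=1, physical=[B,D,A,C,E], logical=[D,A,C,E,B]

Answer: B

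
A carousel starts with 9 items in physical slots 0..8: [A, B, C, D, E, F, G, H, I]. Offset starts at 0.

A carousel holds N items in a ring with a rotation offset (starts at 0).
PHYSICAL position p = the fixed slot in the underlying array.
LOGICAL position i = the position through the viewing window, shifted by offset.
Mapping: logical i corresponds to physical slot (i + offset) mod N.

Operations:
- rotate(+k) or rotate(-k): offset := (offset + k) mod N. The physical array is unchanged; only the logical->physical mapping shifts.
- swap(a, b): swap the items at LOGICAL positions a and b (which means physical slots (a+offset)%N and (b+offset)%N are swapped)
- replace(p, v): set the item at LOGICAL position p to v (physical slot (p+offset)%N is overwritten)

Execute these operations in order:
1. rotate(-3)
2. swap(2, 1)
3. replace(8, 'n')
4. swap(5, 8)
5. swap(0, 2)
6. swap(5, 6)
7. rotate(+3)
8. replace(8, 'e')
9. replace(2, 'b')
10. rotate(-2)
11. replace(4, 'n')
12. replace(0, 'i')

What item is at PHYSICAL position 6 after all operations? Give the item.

Answer: H

Derivation:
After op 1 (rotate(-3)): offset=6, physical=[A,B,C,D,E,F,G,H,I], logical=[G,H,I,A,B,C,D,E,F]
After op 2 (swap(2, 1)): offset=6, physical=[A,B,C,D,E,F,G,I,H], logical=[G,I,H,A,B,C,D,E,F]
After op 3 (replace(8, 'n')): offset=6, physical=[A,B,C,D,E,n,G,I,H], logical=[G,I,H,A,B,C,D,E,n]
After op 4 (swap(5, 8)): offset=6, physical=[A,B,n,D,E,C,G,I,H], logical=[G,I,H,A,B,n,D,E,C]
After op 5 (swap(0, 2)): offset=6, physical=[A,B,n,D,E,C,H,I,G], logical=[H,I,G,A,B,n,D,E,C]
After op 6 (swap(5, 6)): offset=6, physical=[A,B,D,n,E,C,H,I,G], logical=[H,I,G,A,B,D,n,E,C]
After op 7 (rotate(+3)): offset=0, physical=[A,B,D,n,E,C,H,I,G], logical=[A,B,D,n,E,C,H,I,G]
After op 8 (replace(8, 'e')): offset=0, physical=[A,B,D,n,E,C,H,I,e], logical=[A,B,D,n,E,C,H,I,e]
After op 9 (replace(2, 'b')): offset=0, physical=[A,B,b,n,E,C,H,I,e], logical=[A,B,b,n,E,C,H,I,e]
After op 10 (rotate(-2)): offset=7, physical=[A,B,b,n,E,C,H,I,e], logical=[I,e,A,B,b,n,E,C,H]
After op 11 (replace(4, 'n')): offset=7, physical=[A,B,n,n,E,C,H,I,e], logical=[I,e,A,B,n,n,E,C,H]
After op 12 (replace(0, 'i')): offset=7, physical=[A,B,n,n,E,C,H,i,e], logical=[i,e,A,B,n,n,E,C,H]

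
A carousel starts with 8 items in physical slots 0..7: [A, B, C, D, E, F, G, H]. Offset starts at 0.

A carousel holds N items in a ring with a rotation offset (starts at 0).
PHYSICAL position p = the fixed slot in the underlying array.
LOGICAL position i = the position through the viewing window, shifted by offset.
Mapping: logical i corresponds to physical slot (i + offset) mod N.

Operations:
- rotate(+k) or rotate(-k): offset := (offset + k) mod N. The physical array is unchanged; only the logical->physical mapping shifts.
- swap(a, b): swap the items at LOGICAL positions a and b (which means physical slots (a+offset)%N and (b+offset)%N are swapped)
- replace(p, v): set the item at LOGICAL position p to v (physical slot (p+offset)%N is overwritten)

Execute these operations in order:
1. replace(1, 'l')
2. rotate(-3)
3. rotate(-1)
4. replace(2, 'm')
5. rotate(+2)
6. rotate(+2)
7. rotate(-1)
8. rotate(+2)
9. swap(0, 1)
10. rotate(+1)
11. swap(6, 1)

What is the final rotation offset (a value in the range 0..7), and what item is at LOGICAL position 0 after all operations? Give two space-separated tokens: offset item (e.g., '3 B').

After op 1 (replace(1, 'l')): offset=0, physical=[A,l,C,D,E,F,G,H], logical=[A,l,C,D,E,F,G,H]
After op 2 (rotate(-3)): offset=5, physical=[A,l,C,D,E,F,G,H], logical=[F,G,H,A,l,C,D,E]
After op 3 (rotate(-1)): offset=4, physical=[A,l,C,D,E,F,G,H], logical=[E,F,G,H,A,l,C,D]
After op 4 (replace(2, 'm')): offset=4, physical=[A,l,C,D,E,F,m,H], logical=[E,F,m,H,A,l,C,D]
After op 5 (rotate(+2)): offset=6, physical=[A,l,C,D,E,F,m,H], logical=[m,H,A,l,C,D,E,F]
After op 6 (rotate(+2)): offset=0, physical=[A,l,C,D,E,F,m,H], logical=[A,l,C,D,E,F,m,H]
After op 7 (rotate(-1)): offset=7, physical=[A,l,C,D,E,F,m,H], logical=[H,A,l,C,D,E,F,m]
After op 8 (rotate(+2)): offset=1, physical=[A,l,C,D,E,F,m,H], logical=[l,C,D,E,F,m,H,A]
After op 9 (swap(0, 1)): offset=1, physical=[A,C,l,D,E,F,m,H], logical=[C,l,D,E,F,m,H,A]
After op 10 (rotate(+1)): offset=2, physical=[A,C,l,D,E,F,m,H], logical=[l,D,E,F,m,H,A,C]
After op 11 (swap(6, 1)): offset=2, physical=[D,C,l,A,E,F,m,H], logical=[l,A,E,F,m,H,D,C]

Answer: 2 l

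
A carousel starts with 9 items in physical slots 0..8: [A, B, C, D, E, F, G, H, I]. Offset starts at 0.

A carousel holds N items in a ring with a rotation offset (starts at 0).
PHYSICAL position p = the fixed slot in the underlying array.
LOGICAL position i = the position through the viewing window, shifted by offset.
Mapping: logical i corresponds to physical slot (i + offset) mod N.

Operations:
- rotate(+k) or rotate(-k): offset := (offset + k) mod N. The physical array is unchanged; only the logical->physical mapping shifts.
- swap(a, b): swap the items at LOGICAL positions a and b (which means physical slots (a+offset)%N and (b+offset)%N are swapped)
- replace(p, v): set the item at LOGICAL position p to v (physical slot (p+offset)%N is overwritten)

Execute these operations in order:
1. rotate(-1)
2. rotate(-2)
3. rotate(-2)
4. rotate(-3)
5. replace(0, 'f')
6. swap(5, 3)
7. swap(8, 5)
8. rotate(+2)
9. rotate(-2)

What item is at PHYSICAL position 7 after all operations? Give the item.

Answer: H

Derivation:
After op 1 (rotate(-1)): offset=8, physical=[A,B,C,D,E,F,G,H,I], logical=[I,A,B,C,D,E,F,G,H]
After op 2 (rotate(-2)): offset=6, physical=[A,B,C,D,E,F,G,H,I], logical=[G,H,I,A,B,C,D,E,F]
After op 3 (rotate(-2)): offset=4, physical=[A,B,C,D,E,F,G,H,I], logical=[E,F,G,H,I,A,B,C,D]
After op 4 (rotate(-3)): offset=1, physical=[A,B,C,D,E,F,G,H,I], logical=[B,C,D,E,F,G,H,I,A]
After op 5 (replace(0, 'f')): offset=1, physical=[A,f,C,D,E,F,G,H,I], logical=[f,C,D,E,F,G,H,I,A]
After op 6 (swap(5, 3)): offset=1, physical=[A,f,C,D,G,F,E,H,I], logical=[f,C,D,G,F,E,H,I,A]
After op 7 (swap(8, 5)): offset=1, physical=[E,f,C,D,G,F,A,H,I], logical=[f,C,D,G,F,A,H,I,E]
After op 8 (rotate(+2)): offset=3, physical=[E,f,C,D,G,F,A,H,I], logical=[D,G,F,A,H,I,E,f,C]
After op 9 (rotate(-2)): offset=1, physical=[E,f,C,D,G,F,A,H,I], logical=[f,C,D,G,F,A,H,I,E]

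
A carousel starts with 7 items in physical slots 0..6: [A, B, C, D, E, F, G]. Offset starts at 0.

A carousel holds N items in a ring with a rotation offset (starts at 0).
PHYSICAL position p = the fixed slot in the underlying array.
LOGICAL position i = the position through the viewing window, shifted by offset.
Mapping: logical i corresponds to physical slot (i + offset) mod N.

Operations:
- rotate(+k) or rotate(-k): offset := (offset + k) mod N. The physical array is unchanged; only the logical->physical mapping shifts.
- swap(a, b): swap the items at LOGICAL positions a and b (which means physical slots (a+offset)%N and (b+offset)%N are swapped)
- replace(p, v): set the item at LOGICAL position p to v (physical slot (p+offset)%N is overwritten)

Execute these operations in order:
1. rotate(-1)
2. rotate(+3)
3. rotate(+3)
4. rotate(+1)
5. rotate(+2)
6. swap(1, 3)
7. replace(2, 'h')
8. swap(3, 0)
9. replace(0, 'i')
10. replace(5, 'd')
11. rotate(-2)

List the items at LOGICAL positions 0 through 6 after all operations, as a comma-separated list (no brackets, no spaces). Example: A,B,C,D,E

Answer: d,A,i,E,h,B,F

Derivation:
After op 1 (rotate(-1)): offset=6, physical=[A,B,C,D,E,F,G], logical=[G,A,B,C,D,E,F]
After op 2 (rotate(+3)): offset=2, physical=[A,B,C,D,E,F,G], logical=[C,D,E,F,G,A,B]
After op 3 (rotate(+3)): offset=5, physical=[A,B,C,D,E,F,G], logical=[F,G,A,B,C,D,E]
After op 4 (rotate(+1)): offset=6, physical=[A,B,C,D,E,F,G], logical=[G,A,B,C,D,E,F]
After op 5 (rotate(+2)): offset=1, physical=[A,B,C,D,E,F,G], logical=[B,C,D,E,F,G,A]
After op 6 (swap(1, 3)): offset=1, physical=[A,B,E,D,C,F,G], logical=[B,E,D,C,F,G,A]
After op 7 (replace(2, 'h')): offset=1, physical=[A,B,E,h,C,F,G], logical=[B,E,h,C,F,G,A]
After op 8 (swap(3, 0)): offset=1, physical=[A,C,E,h,B,F,G], logical=[C,E,h,B,F,G,A]
After op 9 (replace(0, 'i')): offset=1, physical=[A,i,E,h,B,F,G], logical=[i,E,h,B,F,G,A]
After op 10 (replace(5, 'd')): offset=1, physical=[A,i,E,h,B,F,d], logical=[i,E,h,B,F,d,A]
After op 11 (rotate(-2)): offset=6, physical=[A,i,E,h,B,F,d], logical=[d,A,i,E,h,B,F]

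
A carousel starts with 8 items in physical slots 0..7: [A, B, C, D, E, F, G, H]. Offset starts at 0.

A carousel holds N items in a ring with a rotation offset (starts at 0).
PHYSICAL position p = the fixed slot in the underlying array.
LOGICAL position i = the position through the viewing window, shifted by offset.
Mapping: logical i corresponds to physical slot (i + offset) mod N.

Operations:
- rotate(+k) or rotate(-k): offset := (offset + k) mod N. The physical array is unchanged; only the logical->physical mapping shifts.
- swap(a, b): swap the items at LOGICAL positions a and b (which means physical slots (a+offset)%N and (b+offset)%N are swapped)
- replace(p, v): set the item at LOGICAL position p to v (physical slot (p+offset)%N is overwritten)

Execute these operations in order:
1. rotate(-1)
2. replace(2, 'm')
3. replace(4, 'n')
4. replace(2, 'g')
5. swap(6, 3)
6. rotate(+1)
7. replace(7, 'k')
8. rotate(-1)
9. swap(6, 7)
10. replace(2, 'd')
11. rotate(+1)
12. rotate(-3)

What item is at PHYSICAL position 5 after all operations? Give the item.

Answer: G

Derivation:
After op 1 (rotate(-1)): offset=7, physical=[A,B,C,D,E,F,G,H], logical=[H,A,B,C,D,E,F,G]
After op 2 (replace(2, 'm')): offset=7, physical=[A,m,C,D,E,F,G,H], logical=[H,A,m,C,D,E,F,G]
After op 3 (replace(4, 'n')): offset=7, physical=[A,m,C,n,E,F,G,H], logical=[H,A,m,C,n,E,F,G]
After op 4 (replace(2, 'g')): offset=7, physical=[A,g,C,n,E,F,G,H], logical=[H,A,g,C,n,E,F,G]
After op 5 (swap(6, 3)): offset=7, physical=[A,g,F,n,E,C,G,H], logical=[H,A,g,F,n,E,C,G]
After op 6 (rotate(+1)): offset=0, physical=[A,g,F,n,E,C,G,H], logical=[A,g,F,n,E,C,G,H]
After op 7 (replace(7, 'k')): offset=0, physical=[A,g,F,n,E,C,G,k], logical=[A,g,F,n,E,C,G,k]
After op 8 (rotate(-1)): offset=7, physical=[A,g,F,n,E,C,G,k], logical=[k,A,g,F,n,E,C,G]
After op 9 (swap(6, 7)): offset=7, physical=[A,g,F,n,E,G,C,k], logical=[k,A,g,F,n,E,G,C]
After op 10 (replace(2, 'd')): offset=7, physical=[A,d,F,n,E,G,C,k], logical=[k,A,d,F,n,E,G,C]
After op 11 (rotate(+1)): offset=0, physical=[A,d,F,n,E,G,C,k], logical=[A,d,F,n,E,G,C,k]
After op 12 (rotate(-3)): offset=5, physical=[A,d,F,n,E,G,C,k], logical=[G,C,k,A,d,F,n,E]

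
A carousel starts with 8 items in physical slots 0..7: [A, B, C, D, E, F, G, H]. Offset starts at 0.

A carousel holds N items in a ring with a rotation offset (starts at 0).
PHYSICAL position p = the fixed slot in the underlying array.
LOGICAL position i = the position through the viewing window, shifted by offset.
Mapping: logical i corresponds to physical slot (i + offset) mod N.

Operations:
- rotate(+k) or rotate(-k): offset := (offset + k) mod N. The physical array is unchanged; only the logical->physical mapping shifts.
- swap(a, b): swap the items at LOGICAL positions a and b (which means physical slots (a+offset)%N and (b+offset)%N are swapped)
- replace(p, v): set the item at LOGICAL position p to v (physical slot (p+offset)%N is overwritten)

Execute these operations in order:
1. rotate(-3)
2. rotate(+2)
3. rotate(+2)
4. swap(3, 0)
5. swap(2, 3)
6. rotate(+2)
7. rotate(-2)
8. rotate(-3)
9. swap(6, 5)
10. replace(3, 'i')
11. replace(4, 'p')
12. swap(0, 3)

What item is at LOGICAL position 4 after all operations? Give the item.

Answer: p

Derivation:
After op 1 (rotate(-3)): offset=5, physical=[A,B,C,D,E,F,G,H], logical=[F,G,H,A,B,C,D,E]
After op 2 (rotate(+2)): offset=7, physical=[A,B,C,D,E,F,G,H], logical=[H,A,B,C,D,E,F,G]
After op 3 (rotate(+2)): offset=1, physical=[A,B,C,D,E,F,G,H], logical=[B,C,D,E,F,G,H,A]
After op 4 (swap(3, 0)): offset=1, physical=[A,E,C,D,B,F,G,H], logical=[E,C,D,B,F,G,H,A]
After op 5 (swap(2, 3)): offset=1, physical=[A,E,C,B,D,F,G,H], logical=[E,C,B,D,F,G,H,A]
After op 6 (rotate(+2)): offset=3, physical=[A,E,C,B,D,F,G,H], logical=[B,D,F,G,H,A,E,C]
After op 7 (rotate(-2)): offset=1, physical=[A,E,C,B,D,F,G,H], logical=[E,C,B,D,F,G,H,A]
After op 8 (rotate(-3)): offset=6, physical=[A,E,C,B,D,F,G,H], logical=[G,H,A,E,C,B,D,F]
After op 9 (swap(6, 5)): offset=6, physical=[A,E,C,D,B,F,G,H], logical=[G,H,A,E,C,D,B,F]
After op 10 (replace(3, 'i')): offset=6, physical=[A,i,C,D,B,F,G,H], logical=[G,H,A,i,C,D,B,F]
After op 11 (replace(4, 'p')): offset=6, physical=[A,i,p,D,B,F,G,H], logical=[G,H,A,i,p,D,B,F]
After op 12 (swap(0, 3)): offset=6, physical=[A,G,p,D,B,F,i,H], logical=[i,H,A,G,p,D,B,F]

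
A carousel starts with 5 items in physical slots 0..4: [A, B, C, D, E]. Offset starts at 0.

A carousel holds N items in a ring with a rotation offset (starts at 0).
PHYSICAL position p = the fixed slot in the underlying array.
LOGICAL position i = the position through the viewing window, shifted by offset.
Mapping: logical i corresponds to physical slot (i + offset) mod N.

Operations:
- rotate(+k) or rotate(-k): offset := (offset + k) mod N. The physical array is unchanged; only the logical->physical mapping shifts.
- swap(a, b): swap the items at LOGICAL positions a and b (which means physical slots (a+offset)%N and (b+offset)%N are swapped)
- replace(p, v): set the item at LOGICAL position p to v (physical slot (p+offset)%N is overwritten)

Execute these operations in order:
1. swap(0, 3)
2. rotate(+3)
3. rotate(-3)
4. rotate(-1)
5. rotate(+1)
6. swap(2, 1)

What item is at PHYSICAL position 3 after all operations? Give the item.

Answer: A

Derivation:
After op 1 (swap(0, 3)): offset=0, physical=[D,B,C,A,E], logical=[D,B,C,A,E]
After op 2 (rotate(+3)): offset=3, physical=[D,B,C,A,E], logical=[A,E,D,B,C]
After op 3 (rotate(-3)): offset=0, physical=[D,B,C,A,E], logical=[D,B,C,A,E]
After op 4 (rotate(-1)): offset=4, physical=[D,B,C,A,E], logical=[E,D,B,C,A]
After op 5 (rotate(+1)): offset=0, physical=[D,B,C,A,E], logical=[D,B,C,A,E]
After op 6 (swap(2, 1)): offset=0, physical=[D,C,B,A,E], logical=[D,C,B,A,E]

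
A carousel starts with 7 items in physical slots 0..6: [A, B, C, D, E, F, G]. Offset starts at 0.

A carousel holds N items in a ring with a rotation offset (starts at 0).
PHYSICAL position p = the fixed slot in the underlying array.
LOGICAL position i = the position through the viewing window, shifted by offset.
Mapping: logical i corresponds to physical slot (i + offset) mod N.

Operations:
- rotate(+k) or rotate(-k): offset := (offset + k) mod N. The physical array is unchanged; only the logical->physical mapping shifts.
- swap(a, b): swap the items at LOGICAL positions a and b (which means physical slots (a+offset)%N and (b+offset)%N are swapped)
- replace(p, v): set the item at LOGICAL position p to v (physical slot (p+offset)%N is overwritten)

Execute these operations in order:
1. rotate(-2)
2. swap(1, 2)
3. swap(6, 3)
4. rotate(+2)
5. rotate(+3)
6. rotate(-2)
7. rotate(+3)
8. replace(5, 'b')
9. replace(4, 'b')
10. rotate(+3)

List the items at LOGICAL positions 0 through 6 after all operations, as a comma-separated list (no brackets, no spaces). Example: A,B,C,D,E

After op 1 (rotate(-2)): offset=5, physical=[A,B,C,D,E,F,G], logical=[F,G,A,B,C,D,E]
After op 2 (swap(1, 2)): offset=5, physical=[G,B,C,D,E,F,A], logical=[F,A,G,B,C,D,E]
After op 3 (swap(6, 3)): offset=5, physical=[G,E,C,D,B,F,A], logical=[F,A,G,E,C,D,B]
After op 4 (rotate(+2)): offset=0, physical=[G,E,C,D,B,F,A], logical=[G,E,C,D,B,F,A]
After op 5 (rotate(+3)): offset=3, physical=[G,E,C,D,B,F,A], logical=[D,B,F,A,G,E,C]
After op 6 (rotate(-2)): offset=1, physical=[G,E,C,D,B,F,A], logical=[E,C,D,B,F,A,G]
After op 7 (rotate(+3)): offset=4, physical=[G,E,C,D,B,F,A], logical=[B,F,A,G,E,C,D]
After op 8 (replace(5, 'b')): offset=4, physical=[G,E,b,D,B,F,A], logical=[B,F,A,G,E,b,D]
After op 9 (replace(4, 'b')): offset=4, physical=[G,b,b,D,B,F,A], logical=[B,F,A,G,b,b,D]
After op 10 (rotate(+3)): offset=0, physical=[G,b,b,D,B,F,A], logical=[G,b,b,D,B,F,A]

Answer: G,b,b,D,B,F,A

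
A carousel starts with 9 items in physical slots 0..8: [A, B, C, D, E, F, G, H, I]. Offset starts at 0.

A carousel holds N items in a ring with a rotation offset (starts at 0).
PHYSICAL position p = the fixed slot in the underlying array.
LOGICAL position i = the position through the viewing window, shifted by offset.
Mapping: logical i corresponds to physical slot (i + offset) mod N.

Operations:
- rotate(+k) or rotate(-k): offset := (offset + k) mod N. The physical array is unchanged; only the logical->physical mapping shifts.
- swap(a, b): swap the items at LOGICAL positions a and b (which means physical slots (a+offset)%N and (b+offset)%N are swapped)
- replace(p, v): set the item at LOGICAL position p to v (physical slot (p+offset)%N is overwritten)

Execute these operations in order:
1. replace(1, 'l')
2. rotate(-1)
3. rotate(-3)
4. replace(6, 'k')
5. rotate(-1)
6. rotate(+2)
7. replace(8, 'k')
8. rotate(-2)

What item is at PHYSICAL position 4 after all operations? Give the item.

After op 1 (replace(1, 'l')): offset=0, physical=[A,l,C,D,E,F,G,H,I], logical=[A,l,C,D,E,F,G,H,I]
After op 2 (rotate(-1)): offset=8, physical=[A,l,C,D,E,F,G,H,I], logical=[I,A,l,C,D,E,F,G,H]
After op 3 (rotate(-3)): offset=5, physical=[A,l,C,D,E,F,G,H,I], logical=[F,G,H,I,A,l,C,D,E]
After op 4 (replace(6, 'k')): offset=5, physical=[A,l,k,D,E,F,G,H,I], logical=[F,G,H,I,A,l,k,D,E]
After op 5 (rotate(-1)): offset=4, physical=[A,l,k,D,E,F,G,H,I], logical=[E,F,G,H,I,A,l,k,D]
After op 6 (rotate(+2)): offset=6, physical=[A,l,k,D,E,F,G,H,I], logical=[G,H,I,A,l,k,D,E,F]
After op 7 (replace(8, 'k')): offset=6, physical=[A,l,k,D,E,k,G,H,I], logical=[G,H,I,A,l,k,D,E,k]
After op 8 (rotate(-2)): offset=4, physical=[A,l,k,D,E,k,G,H,I], logical=[E,k,G,H,I,A,l,k,D]

Answer: E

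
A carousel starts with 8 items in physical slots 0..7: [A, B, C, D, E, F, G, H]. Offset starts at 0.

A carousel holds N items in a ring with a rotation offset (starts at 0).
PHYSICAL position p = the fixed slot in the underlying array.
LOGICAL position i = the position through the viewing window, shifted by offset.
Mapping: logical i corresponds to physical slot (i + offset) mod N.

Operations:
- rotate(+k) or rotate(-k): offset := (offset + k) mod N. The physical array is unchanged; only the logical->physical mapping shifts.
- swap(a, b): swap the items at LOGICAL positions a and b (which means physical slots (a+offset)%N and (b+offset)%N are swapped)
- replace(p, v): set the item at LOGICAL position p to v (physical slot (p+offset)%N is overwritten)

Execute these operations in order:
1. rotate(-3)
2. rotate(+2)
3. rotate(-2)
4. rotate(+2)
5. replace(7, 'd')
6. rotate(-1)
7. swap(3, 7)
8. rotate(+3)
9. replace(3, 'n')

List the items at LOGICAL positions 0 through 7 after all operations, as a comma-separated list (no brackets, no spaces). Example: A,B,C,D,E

Answer: F,C,D,n,B,d,H,A

Derivation:
After op 1 (rotate(-3)): offset=5, physical=[A,B,C,D,E,F,G,H], logical=[F,G,H,A,B,C,D,E]
After op 2 (rotate(+2)): offset=7, physical=[A,B,C,D,E,F,G,H], logical=[H,A,B,C,D,E,F,G]
After op 3 (rotate(-2)): offset=5, physical=[A,B,C,D,E,F,G,H], logical=[F,G,H,A,B,C,D,E]
After op 4 (rotate(+2)): offset=7, physical=[A,B,C,D,E,F,G,H], logical=[H,A,B,C,D,E,F,G]
After op 5 (replace(7, 'd')): offset=7, physical=[A,B,C,D,E,F,d,H], logical=[H,A,B,C,D,E,F,d]
After op 6 (rotate(-1)): offset=6, physical=[A,B,C,D,E,F,d,H], logical=[d,H,A,B,C,D,E,F]
After op 7 (swap(3, 7)): offset=6, physical=[A,F,C,D,E,B,d,H], logical=[d,H,A,F,C,D,E,B]
After op 8 (rotate(+3)): offset=1, physical=[A,F,C,D,E,B,d,H], logical=[F,C,D,E,B,d,H,A]
After op 9 (replace(3, 'n')): offset=1, physical=[A,F,C,D,n,B,d,H], logical=[F,C,D,n,B,d,H,A]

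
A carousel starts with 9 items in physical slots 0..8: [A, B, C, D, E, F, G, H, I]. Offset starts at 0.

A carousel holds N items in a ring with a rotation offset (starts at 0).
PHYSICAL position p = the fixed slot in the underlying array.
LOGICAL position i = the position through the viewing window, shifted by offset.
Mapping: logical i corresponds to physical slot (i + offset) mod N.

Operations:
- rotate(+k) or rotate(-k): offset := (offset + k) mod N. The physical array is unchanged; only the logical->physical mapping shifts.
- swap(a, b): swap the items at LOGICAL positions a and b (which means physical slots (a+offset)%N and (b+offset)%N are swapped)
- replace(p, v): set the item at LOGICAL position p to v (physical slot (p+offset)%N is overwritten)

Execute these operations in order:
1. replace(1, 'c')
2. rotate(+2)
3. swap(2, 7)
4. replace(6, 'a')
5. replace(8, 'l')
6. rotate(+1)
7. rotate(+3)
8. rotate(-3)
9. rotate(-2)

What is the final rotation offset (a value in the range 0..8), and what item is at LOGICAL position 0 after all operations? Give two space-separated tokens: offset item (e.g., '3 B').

After op 1 (replace(1, 'c')): offset=0, physical=[A,c,C,D,E,F,G,H,I], logical=[A,c,C,D,E,F,G,H,I]
After op 2 (rotate(+2)): offset=2, physical=[A,c,C,D,E,F,G,H,I], logical=[C,D,E,F,G,H,I,A,c]
After op 3 (swap(2, 7)): offset=2, physical=[E,c,C,D,A,F,G,H,I], logical=[C,D,A,F,G,H,I,E,c]
After op 4 (replace(6, 'a')): offset=2, physical=[E,c,C,D,A,F,G,H,a], logical=[C,D,A,F,G,H,a,E,c]
After op 5 (replace(8, 'l')): offset=2, physical=[E,l,C,D,A,F,G,H,a], logical=[C,D,A,F,G,H,a,E,l]
After op 6 (rotate(+1)): offset=3, physical=[E,l,C,D,A,F,G,H,a], logical=[D,A,F,G,H,a,E,l,C]
After op 7 (rotate(+3)): offset=6, physical=[E,l,C,D,A,F,G,H,a], logical=[G,H,a,E,l,C,D,A,F]
After op 8 (rotate(-3)): offset=3, physical=[E,l,C,D,A,F,G,H,a], logical=[D,A,F,G,H,a,E,l,C]
After op 9 (rotate(-2)): offset=1, physical=[E,l,C,D,A,F,G,H,a], logical=[l,C,D,A,F,G,H,a,E]

Answer: 1 l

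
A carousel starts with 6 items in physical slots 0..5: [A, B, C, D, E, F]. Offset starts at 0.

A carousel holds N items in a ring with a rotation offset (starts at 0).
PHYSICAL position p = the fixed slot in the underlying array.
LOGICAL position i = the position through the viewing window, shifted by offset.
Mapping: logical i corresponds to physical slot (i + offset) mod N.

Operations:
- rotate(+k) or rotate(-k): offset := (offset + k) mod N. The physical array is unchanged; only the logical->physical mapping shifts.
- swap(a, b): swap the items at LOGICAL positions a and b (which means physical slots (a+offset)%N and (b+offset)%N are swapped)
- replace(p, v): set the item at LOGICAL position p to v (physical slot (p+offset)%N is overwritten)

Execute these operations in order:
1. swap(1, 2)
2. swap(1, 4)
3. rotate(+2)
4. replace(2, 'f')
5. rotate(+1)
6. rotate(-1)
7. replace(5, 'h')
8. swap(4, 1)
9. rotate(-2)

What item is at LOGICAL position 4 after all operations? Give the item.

Answer: f

Derivation:
After op 1 (swap(1, 2)): offset=0, physical=[A,C,B,D,E,F], logical=[A,C,B,D,E,F]
After op 2 (swap(1, 4)): offset=0, physical=[A,E,B,D,C,F], logical=[A,E,B,D,C,F]
After op 3 (rotate(+2)): offset=2, physical=[A,E,B,D,C,F], logical=[B,D,C,F,A,E]
After op 4 (replace(2, 'f')): offset=2, physical=[A,E,B,D,f,F], logical=[B,D,f,F,A,E]
After op 5 (rotate(+1)): offset=3, physical=[A,E,B,D,f,F], logical=[D,f,F,A,E,B]
After op 6 (rotate(-1)): offset=2, physical=[A,E,B,D,f,F], logical=[B,D,f,F,A,E]
After op 7 (replace(5, 'h')): offset=2, physical=[A,h,B,D,f,F], logical=[B,D,f,F,A,h]
After op 8 (swap(4, 1)): offset=2, physical=[D,h,B,A,f,F], logical=[B,A,f,F,D,h]
After op 9 (rotate(-2)): offset=0, physical=[D,h,B,A,f,F], logical=[D,h,B,A,f,F]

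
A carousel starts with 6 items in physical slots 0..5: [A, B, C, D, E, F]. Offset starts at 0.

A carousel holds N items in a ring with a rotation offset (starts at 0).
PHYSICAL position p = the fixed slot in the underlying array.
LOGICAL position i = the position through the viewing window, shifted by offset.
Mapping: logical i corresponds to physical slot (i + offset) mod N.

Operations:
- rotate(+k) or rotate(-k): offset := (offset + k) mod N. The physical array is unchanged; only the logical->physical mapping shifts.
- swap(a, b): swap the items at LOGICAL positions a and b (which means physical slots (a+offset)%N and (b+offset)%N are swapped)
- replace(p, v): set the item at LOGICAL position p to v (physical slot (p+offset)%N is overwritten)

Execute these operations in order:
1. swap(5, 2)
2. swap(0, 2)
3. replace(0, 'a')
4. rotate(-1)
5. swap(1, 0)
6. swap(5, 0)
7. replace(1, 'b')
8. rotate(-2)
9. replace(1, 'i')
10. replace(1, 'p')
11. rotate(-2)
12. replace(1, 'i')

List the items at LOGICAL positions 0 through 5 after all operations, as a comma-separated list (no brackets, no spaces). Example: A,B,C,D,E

After op 1 (swap(5, 2)): offset=0, physical=[A,B,F,D,E,C], logical=[A,B,F,D,E,C]
After op 2 (swap(0, 2)): offset=0, physical=[F,B,A,D,E,C], logical=[F,B,A,D,E,C]
After op 3 (replace(0, 'a')): offset=0, physical=[a,B,A,D,E,C], logical=[a,B,A,D,E,C]
After op 4 (rotate(-1)): offset=5, physical=[a,B,A,D,E,C], logical=[C,a,B,A,D,E]
After op 5 (swap(1, 0)): offset=5, physical=[C,B,A,D,E,a], logical=[a,C,B,A,D,E]
After op 6 (swap(5, 0)): offset=5, physical=[C,B,A,D,a,E], logical=[E,C,B,A,D,a]
After op 7 (replace(1, 'b')): offset=5, physical=[b,B,A,D,a,E], logical=[E,b,B,A,D,a]
After op 8 (rotate(-2)): offset=3, physical=[b,B,A,D,a,E], logical=[D,a,E,b,B,A]
After op 9 (replace(1, 'i')): offset=3, physical=[b,B,A,D,i,E], logical=[D,i,E,b,B,A]
After op 10 (replace(1, 'p')): offset=3, physical=[b,B,A,D,p,E], logical=[D,p,E,b,B,A]
After op 11 (rotate(-2)): offset=1, physical=[b,B,A,D,p,E], logical=[B,A,D,p,E,b]
After op 12 (replace(1, 'i')): offset=1, physical=[b,B,i,D,p,E], logical=[B,i,D,p,E,b]

Answer: B,i,D,p,E,b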